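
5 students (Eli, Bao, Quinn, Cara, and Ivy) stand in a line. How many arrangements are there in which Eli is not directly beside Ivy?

72

There are 5! = 120 arrangements in all. If Eli and Ivy are adjacent, merging them into one block gives 2·(4)! = 48 arrangements.
Complementary counting: 120 − 48 = 72.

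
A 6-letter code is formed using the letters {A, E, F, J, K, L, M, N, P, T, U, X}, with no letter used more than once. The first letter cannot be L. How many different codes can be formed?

609840

The first letter has 12−1 = 11 choices (anything except L).
The remaining 5 letters are filled from the other 11 symbols without repetition: 11 × 10 × 9 × 8 × 7 = 55440.
Total: 11 × 55440 = 609840.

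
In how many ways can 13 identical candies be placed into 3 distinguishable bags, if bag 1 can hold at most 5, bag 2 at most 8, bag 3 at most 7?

33

Without the upper bounds there are C(15,2) = 105 ways to split 13 among 3 bags.
Subtract solutions that violate a single cap (substitute x_i' = x_i − (cap_i+1)): x_1 ≥ 6 gives C(9,2) = 36; x_2 ≥ 9 gives C(6,2) = 15; x_3 ≥ 8 gives C(7,2) = 21. Together 72.
No two caps can be exceeded simultaneously, so the pair terms are all 0.
By inclusion–exclusion the count is 105 − 72 + 0 = 33.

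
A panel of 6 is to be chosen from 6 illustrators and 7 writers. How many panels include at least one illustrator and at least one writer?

1708

With no constraint there are C(13,6) = 1716 possible selections.
Subtract selections that omit an entire group: no illustrators → C(7,6) = 7; no writers → C(6,6) = 1.
Both groups omitted at once is impossible, so 1716 − 8 = 1708.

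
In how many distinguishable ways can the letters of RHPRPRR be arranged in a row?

105

RHPRPRR has 7 letters with P appearing twice and R appearing 4 times.
The number of distinct arrangements is 7!/(4!·2!) = 5040/48 = 105.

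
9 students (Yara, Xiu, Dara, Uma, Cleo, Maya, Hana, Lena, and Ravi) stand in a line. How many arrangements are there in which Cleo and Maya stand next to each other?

Place the 7 others and the Cleo-Maya pair as 8 objects in a line; the pair has 2 internal arrangements.
So the count is 2·(8)! = 80640.

80640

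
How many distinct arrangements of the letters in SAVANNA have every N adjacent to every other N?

120

Treat the 2 copies of N as a single block. The multiset to arrange is then {NN, A, A, A, S, V}, 6 items in all.
That gives (6)!/(3!) = 120 arrangements.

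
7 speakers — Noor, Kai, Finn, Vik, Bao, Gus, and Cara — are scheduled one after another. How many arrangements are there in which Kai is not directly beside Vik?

Of the 7! = 5040 arrangements, those with Kai and Vik adjacent number 2 × 6! = 1440 (treat the pair as a block with 2 internal orders).
Complementary counting: 5040 − 1440 = 3600.

3600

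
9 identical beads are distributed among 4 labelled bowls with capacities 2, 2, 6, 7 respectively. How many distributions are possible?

58

Ignoring the caps, the number of non-negative solutions to x_1+…+x_4 = 9 is C(12,3) = 220.
Subtract solutions that violate a single cap (substitute x_i' = x_i − (cap_i+1)): x_1 ≥ 3 gives C(9,3) = 84; x_2 ≥ 3 gives C(9,3) = 84; x_3 ≥ 7 gives C(5,3) = 10; x_4 ≥ 8 gives C(4,3) = 4. Together 182.
Add back pairs where two caps are both exceeded: 20 + 0 + 0 + 0 + 0 + 0 = 20.
By inclusion–exclusion the count is 220 − 182 + 20 = 58.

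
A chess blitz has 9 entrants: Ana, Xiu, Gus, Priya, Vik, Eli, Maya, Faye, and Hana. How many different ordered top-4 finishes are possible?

This is an ordered selection of 4 from 9: P(9,4).
That gives 9 × 8 × 7 × 6 = 3024.

3024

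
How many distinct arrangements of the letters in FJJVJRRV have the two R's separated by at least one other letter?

1260

There are 8!/(3!·2!·2!) = 1680 arrangements of FJJVJRRV in total.
If the two R's are adjacent, glue them into one block, leaving 7 items to arrange: (7)!/(3!·2!) = 420 ways.
Subtracting, 1680 − 420 = 1260 arrangements keep the R's apart.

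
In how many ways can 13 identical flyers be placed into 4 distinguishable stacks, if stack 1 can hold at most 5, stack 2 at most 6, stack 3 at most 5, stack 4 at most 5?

By stars and bars, unrestricted non-negative solutions to x_1+…+x_4 = 13 number C(13+3,3) = 560.
Subtract solutions that violate a single cap (substitute x_i' = x_i − (cap_i+1)): x_1 ≥ 6 gives C(10,3) = 120; x_2 ≥ 7 gives C(9,3) = 84; x_3 ≥ 6 gives C(10,3) = 120; x_4 ≥ 6 gives C(10,3) = 120. Together 444.
Add back pairs where two caps are both exceeded: 1 + 4 + 4 + 1 + 1 + 4 = 15.
By inclusion–exclusion the count is 560 − 444 + 15 = 131.

131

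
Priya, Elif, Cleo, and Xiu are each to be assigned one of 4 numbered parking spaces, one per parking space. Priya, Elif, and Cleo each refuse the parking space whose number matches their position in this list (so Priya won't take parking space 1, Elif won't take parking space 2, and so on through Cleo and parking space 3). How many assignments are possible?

Let Aᵢ (for i ∈ {1, 2, 3}) be the placements that put person i in their forbidden parking space. Any j of these fix j positions, leaving (4−j)! ways to fill the rest, and there are C(3,j) ways to pick which j.
By inclusion–exclusion, the number of valid placements is Σ_{j=0}^{3} (−1)^j C(3,j)·(4−j)!.
Computing: 24 − 18 + 6 − 1 = 11.

11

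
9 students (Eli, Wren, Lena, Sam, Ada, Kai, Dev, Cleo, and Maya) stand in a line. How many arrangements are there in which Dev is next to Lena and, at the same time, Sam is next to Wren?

20160

Treat {Dev,Lena} as one block (2 orders) and {Sam,Wren} as another (2 orders).
That leaves 7 units to arrange: 2 × 2 × 7! = 4 × 5040 = 20160.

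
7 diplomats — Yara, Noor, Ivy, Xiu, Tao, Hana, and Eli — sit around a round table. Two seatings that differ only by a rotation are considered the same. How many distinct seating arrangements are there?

Fix one person's seat to break rotational symmetry; the remaining 6 people can be arranged in (6)! = 720 ways.

720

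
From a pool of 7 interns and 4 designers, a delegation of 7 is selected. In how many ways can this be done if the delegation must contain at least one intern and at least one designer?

329

Unrestricted: C(11,7) = 330 ways to pick any 7 of the 11.
Selections missing a whole group: no interns → C(4,7) = 0; no designers → C(7,7) = 1.
Both groups omitted at once is impossible, so 330 − 1 = 329.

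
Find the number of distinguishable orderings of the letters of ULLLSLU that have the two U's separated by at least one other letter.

75

Total arrangements of ULLLSLU: 7!/(4!·2!) = 105.
If the two U's are adjacent, glue them into one block, leaving 6 items to arrange: (6)!/(4!) = 30 ways.
Subtracting, 105 − 30 = 75 arrangements keep the U's apart.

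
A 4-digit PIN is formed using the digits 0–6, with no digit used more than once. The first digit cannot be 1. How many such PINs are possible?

720

The first digit has 7−1 = 6 choices (anything except 1).
The remaining 3 digits are filled from the other 6 symbols without repetition: 6 × 5 × 4 = 120.
Total: 6 × 120 = 720.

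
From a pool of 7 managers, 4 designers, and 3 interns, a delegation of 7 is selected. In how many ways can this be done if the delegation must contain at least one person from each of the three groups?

Unrestricted: C(14,7) = 3432 ways to pick any 7 of the 14.
Selections missing a whole group: no managers → C(7,7) = 1; no designers → C(10,7) = 120; no interns → C(11,7) = 330.
Add back selections omitting two groups (i.e. drawn from a single group): C(7,7) + C(4,7) + C(3,7) = 1.
By inclusion–exclusion: 3432 − 451 + 1 = 2982.

2982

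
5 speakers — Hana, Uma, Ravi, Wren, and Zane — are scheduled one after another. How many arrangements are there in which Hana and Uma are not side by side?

72

There are 5! = 120 arrangements in all. If Hana and Uma are adjacent, merging them into one block gives 2·(4)! = 48 arrangements.
So 120 − 48 = 72 arrangements keep them apart.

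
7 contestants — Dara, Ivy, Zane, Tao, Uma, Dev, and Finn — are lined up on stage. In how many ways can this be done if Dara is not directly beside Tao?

There are 7! = 5040 arrangements in all. If Dara and Tao are adjacent, merging them into one block gives 2·(6)! = 1440 arrangements.
Complementary counting: 5040 − 1440 = 3600.

3600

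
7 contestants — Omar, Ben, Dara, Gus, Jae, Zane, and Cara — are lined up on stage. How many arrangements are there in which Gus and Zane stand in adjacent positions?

Glue Gus and Zane into one block (2 internal orders), leaving 6 units to arrange in a row.
So the count is 2·(6)! = 1440.

1440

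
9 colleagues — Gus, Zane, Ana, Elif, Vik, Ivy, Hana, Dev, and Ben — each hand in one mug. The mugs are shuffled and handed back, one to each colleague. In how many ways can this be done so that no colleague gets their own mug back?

Let Aᵢ be the assignments in which colleague i gets their own mug. We want the size of the complement of A₁∪…∪A_9.
By inclusion–exclusion this is Σ_{j=0}^{9} (−1)^j C(9,j)·(9−j)!.
Computing: 362880 − 362880 + 181440 − 60480 + 15120 − 3024 + 504 − 72 + 9 − 1 = 133496.

133496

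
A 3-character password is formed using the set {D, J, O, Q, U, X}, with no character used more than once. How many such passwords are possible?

With no repetition, fill the 3 characters in order: 6 choices, then 5, down to 4.
6 × 5 × 4 = 120.

120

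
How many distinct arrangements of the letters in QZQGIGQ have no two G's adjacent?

300

Total arrangements of QZQGIGQ: 7!/(3!·2!) = 420.
If the two G's are adjacent, glue them into one block, leaving 6 items to arrange: (6)!/(3!) = 120 ways.
Hence 420 − 120 = 300.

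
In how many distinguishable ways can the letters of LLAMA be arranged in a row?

The 5 letters of LLAMA have repeats: A appearing twice and L appearing twice.
Dividing 5! = 120 by 2!·2! = 4 for the repeated letters gives 30.

30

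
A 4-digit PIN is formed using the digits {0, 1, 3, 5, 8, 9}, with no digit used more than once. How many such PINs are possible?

360

Choose and order 4 of the 6 symbols: the first digit has 6 options, the next 5, then 4, 3.
6 × 5 × 4 × 3 = 360.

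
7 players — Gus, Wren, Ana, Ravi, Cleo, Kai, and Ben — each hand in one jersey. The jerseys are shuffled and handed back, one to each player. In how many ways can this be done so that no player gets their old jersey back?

1854

This is the derangement count D_7: permutations of 7 items with no fixed point.
By inclusion–exclusion this is Σ_{j=0}^{7} (−1)^j C(7,j)·(7−j)!.
Computing: 5040 − 5040 + 2520 − 840 + 210 − 42 + 7 − 1 = 1854.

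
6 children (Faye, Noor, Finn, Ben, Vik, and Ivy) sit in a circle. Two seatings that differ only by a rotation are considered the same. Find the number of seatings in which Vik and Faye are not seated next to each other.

All circular seatings of 6 people number (5)! = 120.
Seatings with Vik beside Faye: treat them as a block with 2 internal orders, giving 2 × (4)! = 48.
Subtracting, 120 − 48 = 72.

72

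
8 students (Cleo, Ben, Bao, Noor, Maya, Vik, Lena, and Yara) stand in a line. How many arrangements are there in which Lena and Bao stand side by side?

10080

Glue Lena and Bao into one block (2 internal orders), leaving 7 units to arrange in a row.
So the count is 2·(7)! = 10080.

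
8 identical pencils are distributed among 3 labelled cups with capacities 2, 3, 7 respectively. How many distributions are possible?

11

Ignoring the caps, the number of non-negative solutions to x_1+…+x_3 = 8 is C(10,2) = 45.
Subtract solutions that violate a single cap (substitute x_i' = x_i − (cap_i+1)): x_1 ≥ 3 gives C(7,2) = 21; x_2 ≥ 4 gives C(6,2) = 15; x_3 ≥ 8 gives C(2,2) = 1. Together 37.
Add back pairs where two caps are both exceeded: 3 + 0 + 0 = 3.
By inclusion–exclusion the count is 45 − 37 + 3 = 11.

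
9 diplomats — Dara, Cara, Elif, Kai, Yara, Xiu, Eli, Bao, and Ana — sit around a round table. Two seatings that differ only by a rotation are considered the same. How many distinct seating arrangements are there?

40320

Around a circle, 9 distinct people have 9!/9 = (8)! = 40320 rotationally distinct seatings.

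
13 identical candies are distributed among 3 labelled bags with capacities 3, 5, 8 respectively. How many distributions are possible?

Without the upper bounds there are C(15,2) = 105 ways to split 13 among 3 bags.
Subtract solutions that violate a single cap (substitute x_i' = x_i − (cap_i+1)): x_1 ≥ 4 gives C(11,2) = 55; x_2 ≥ 6 gives C(9,2) = 36; x_3 ≥ 9 gives C(6,2) = 15. Together 106.
Add back pairs where two caps are both exceeded: 10 + 1 + 0 = 11.
By inclusion–exclusion the count is 105 − 106 + 11 = 10.

10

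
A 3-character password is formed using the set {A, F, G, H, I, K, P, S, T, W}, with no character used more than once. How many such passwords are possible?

This is a permutation of 3 out of 10: P(10,3) = 10!/7!.
10 × 9 × 8 = 720.

720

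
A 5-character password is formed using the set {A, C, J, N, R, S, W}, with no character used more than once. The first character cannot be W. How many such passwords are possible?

The first character has 7−1 = 6 choices (anything except W).
The remaining 4 characters are filled from the other 6 symbols without repetition: 6 × 5 × 4 × 3 = 360.
Total: 6 × 360 = 2160.

2160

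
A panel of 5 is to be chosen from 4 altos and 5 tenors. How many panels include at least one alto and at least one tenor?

Unrestricted: C(9,5) = 126 ways to pick any 5 of the 9.
Subtract selections that omit an entire group: no altos → C(5,5) = 1; no tenors → C(4,5) = 0.
Both groups omitted at once is impossible, so 126 − 1 = 125.

125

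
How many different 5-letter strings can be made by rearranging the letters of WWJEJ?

30

The 5 letters of WWJEJ have repeats: J appearing twice and W appearing twice.
So there are 5! / (2!·2!) = 30 distinguishable arrangements.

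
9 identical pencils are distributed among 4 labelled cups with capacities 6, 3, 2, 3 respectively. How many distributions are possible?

By stars and bars, unrestricted non-negative solutions to x_1+…+x_4 = 9 number C(9+3,3) = 220.
Subtract solutions that violate a single cap (substitute x_i' = x_i − (cap_i+1)): x_1 ≥ 7 gives C(5,3) = 10; x_2 ≥ 4 gives C(8,3) = 56; x_3 ≥ 3 gives C(9,3) = 84; x_4 ≥ 4 gives C(8,3) = 56. Together 206.
Add back pairs where two caps are both exceeded: 0 + 0 + 0 + 10 + 4 + 10 = 24.
By inclusion–exclusion the count is 220 − 206 + 24 = 38.

38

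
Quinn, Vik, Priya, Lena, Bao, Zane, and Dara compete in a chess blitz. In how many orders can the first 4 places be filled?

This is an ordered selection of 4 from 7: P(7,4).
That gives 7 × 6 × 5 × 4 = 840.

840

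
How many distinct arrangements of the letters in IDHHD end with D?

12

With the last slot taken by D, it remains to arrange the other 4 letters (IHHD).
Those 4 letters have H appearing twice, giving (4)!/(2!) = 12.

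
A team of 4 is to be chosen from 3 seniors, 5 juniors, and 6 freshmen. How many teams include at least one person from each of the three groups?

Total 4-person selections from all 14: C(14,4) = 1001.
Selections missing a whole group: no seniors → C(11,4) = 330; no juniors → C(9,4) = 126; no freshmen → C(8,4) = 70.
Add back selections omitting two groups (i.e. drawn from a single group): C(3,4) + C(5,4) + C(6,4) = 20.
By inclusion–exclusion: 1001 − 526 + 20 = 495.

495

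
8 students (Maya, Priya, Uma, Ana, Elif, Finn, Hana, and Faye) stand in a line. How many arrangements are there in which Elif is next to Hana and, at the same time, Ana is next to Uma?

Treat {Elif,Hana} as one block (2 orders) and {Ana,Uma} as another (2 orders).
That leaves 6 units to arrange: 2 × 2 × 6! = 4 × 720 = 2880.

2880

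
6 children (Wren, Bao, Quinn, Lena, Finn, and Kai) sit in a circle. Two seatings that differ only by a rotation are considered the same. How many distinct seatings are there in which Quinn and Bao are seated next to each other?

Treat {Quinn, Bao} as one unit (2 internal orders) and seat the resulting 5 units around the table: (4)! circular arrangements.
So 2 × (4)! = 2 × 24 = 48.

48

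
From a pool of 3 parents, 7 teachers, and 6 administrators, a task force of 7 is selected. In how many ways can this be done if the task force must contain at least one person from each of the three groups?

9569

Unrestricted: C(16,7) = 11440 ways to pick any 7 of the 16.
Subtract selections that omit an entire group: no parents → C(13,7) = 1716; no teachers → C(9,7) = 36; no administrators → C(10,7) = 120.
Add back selections omitting two groups (i.e. drawn from a single group): C(3,7) + C(7,7) + C(6,7) = 1.
By inclusion–exclusion: 11440 − 1872 + 1 = 9569.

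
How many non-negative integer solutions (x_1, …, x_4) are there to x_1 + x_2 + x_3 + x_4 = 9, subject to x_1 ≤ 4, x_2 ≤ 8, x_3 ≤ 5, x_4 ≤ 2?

85

Without the upper bounds there are C(12,3) = 220 ways to split 9 among 4 variables.
Subtract solutions that violate a single cap (substitute x_i' = x_i − (cap_i+1)): x_1 ≥ 5 gives C(7,3) = 35; x_2 ≥ 9 gives C(3,3) = 1; x_3 ≥ 6 gives C(6,3) = 20; x_4 ≥ 3 gives C(9,3) = 84. Together 140.
Add back pairs where two caps are both exceeded: 0 + 0 + 4 + 0 + 0 + 1 = 5.
By inclusion–exclusion the count is 220 − 140 + 5 = 85.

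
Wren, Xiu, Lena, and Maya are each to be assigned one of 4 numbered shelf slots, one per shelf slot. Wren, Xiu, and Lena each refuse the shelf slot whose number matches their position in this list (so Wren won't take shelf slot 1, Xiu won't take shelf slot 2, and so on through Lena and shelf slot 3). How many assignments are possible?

11

Let Aᵢ (for i ∈ {1, 2, 3}) be the placements that put person i in their forbidden shelf slot. Any j of these fix j positions, leaving (4−j)! ways to fill the rest, and there are C(3,j) ways to pick which j.
By inclusion–exclusion, the number of valid placements is Σ_{j=0}^{3} (−1)^j C(3,j)·(4−j)!.
Computing: 24 − 18 + 6 − 1 = 11.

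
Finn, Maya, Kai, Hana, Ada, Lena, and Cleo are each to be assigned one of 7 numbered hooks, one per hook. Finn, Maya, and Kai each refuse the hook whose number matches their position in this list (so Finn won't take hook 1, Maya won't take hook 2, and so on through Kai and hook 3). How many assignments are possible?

3216

Let Aᵢ (for i ∈ {1, 2, 3}) be the placements that put person i in their forbidden hook. Any j of these fix j positions, leaving (7−j)! ways to fill the rest, and there are C(3,j) ways to pick which j.
By inclusion–exclusion, the number of valid placements is Σ_{j=0}^{3} (−1)^j C(3,j)·(7−j)!.
Computing: 5040 − 2160 + 360 − 24 = 3216.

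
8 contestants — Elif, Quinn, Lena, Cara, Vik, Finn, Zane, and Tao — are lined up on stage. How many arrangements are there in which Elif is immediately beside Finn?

Treat {Elif, Finn} as a single unit. There are 7 units to order, and the pair itself can be ordered 2 ways.
So the count is 2·(7)! = 10080.

10080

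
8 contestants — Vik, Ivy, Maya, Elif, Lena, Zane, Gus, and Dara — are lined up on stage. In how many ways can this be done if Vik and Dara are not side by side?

30240

There are 8! = 40320 arrangements in all. If Vik and Dara are adjacent, merging them into one block gives 2·(7)! = 10080 arrangements.
Complementary counting: 40320 − 10080 = 30240.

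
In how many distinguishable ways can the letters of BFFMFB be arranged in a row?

Letter multiplicities in BFFMFB: B×2, F×3, M×1.
The number of distinct arrangements is 6!/(3!·2!) = 720/12 = 60.

60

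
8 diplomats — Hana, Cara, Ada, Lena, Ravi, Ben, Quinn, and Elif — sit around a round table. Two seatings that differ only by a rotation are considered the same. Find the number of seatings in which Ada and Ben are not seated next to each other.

All circular seatings of 8 people number (7)! = 5040.
Those with Ada next to Ben: fuse the pair into one unit and seat 7 units around a circle — 2·(6)! = 1440.
Subtracting, 5040 − 1440 = 3600.

3600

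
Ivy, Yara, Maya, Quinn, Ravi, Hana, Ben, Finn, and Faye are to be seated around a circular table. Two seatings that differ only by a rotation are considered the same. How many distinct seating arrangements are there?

Seat Ivy anywhere (absorbing the rotational symmetry), then permute the other 8: (8)! = 40320.

40320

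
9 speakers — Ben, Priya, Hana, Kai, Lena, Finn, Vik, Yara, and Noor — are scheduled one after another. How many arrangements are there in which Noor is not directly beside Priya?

Of the 9! = 362880 arrangements, those with Noor and Priya adjacent number 2 × 8! = 80640 (treat the pair as a block with 2 internal orders).
Complementary counting: 362880 − 80640 = 282240.

282240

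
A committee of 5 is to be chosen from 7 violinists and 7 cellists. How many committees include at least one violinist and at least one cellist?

With no constraint there are C(14,5) = 2002 possible selections.
Selections missing a whole group: no violinists → C(7,5) = 21; no cellists → C(7,5) = 21.
Both groups omitted at once is impossible, so 2002 − 42 = 1960.

1960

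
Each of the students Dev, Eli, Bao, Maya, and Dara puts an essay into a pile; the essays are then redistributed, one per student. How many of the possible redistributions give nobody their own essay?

44

Count assignments avoiding every fixed point. For any j of the 5 students fixed to their own essay, the other 5−j can be arranged in (5−j)! ways.
By inclusion–exclusion this is Σ_{j=0}^{5} (−1)^j C(5,j)·(5−j)!.
Computing: 120 − 120 + 60 − 20 + 5 − 1 = 44.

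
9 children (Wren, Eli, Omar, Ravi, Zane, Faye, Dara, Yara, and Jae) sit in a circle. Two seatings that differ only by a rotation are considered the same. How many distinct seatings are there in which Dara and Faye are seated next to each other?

10080

Glue Dara and Faye into a block (2 internal orders). Seating 8 units around a circle gives (7)! arrangements.
So 2 × (7)! = 2 × 5040 = 10080.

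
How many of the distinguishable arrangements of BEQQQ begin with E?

With the first slot taken by E, it remains to arrange the other 4 letters (BQQQ).
Those 4 letters have Q appearing 3 times, giving (4)!/(3!) = 4.

4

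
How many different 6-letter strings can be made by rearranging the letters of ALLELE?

ALLELE has 6 letters with E appearing twice and L appearing 3 times.
So there are 6! / (3!·2!) = 60 distinguishable arrangements.

60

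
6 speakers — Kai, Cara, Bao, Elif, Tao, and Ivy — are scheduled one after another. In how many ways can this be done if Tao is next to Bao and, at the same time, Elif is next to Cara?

96

Treat {Tao,Bao} as one block (2 orders) and {Elif,Cara} as another (2 orders).
That leaves 4 units to arrange: 2 × 2 × 4! = 4 × 24 = 96.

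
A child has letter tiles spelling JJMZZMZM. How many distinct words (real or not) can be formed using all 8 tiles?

JJMZZMZM has 8 letters with J appearing twice, M appearing 3 times, and Z appearing 3 times.
So there are 8! / (3!·3!·2!) = 560 distinguishable arrangements.

560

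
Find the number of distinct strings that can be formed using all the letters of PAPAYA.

60

Letter multiplicities in PAPAYA: A×3, P×2, Y×1.
So there are 6! / (3!·2!) = 60 distinguishable arrangements.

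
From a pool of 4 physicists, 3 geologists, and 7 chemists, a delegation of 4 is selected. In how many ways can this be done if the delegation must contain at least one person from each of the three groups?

462

Unrestricted: C(14,4) = 1001 ways to pick any 4 of the 14.
Selections missing a whole group: no physicists → C(10,4) = 210; no geologists → C(11,4) = 330; no chemists → C(7,4) = 35.
Add back selections omitting two groups (i.e. drawn from a single group): C(4,4) + C(3,4) + C(7,4) = 36.
By inclusion–exclusion: 1001 − 575 + 36 = 462.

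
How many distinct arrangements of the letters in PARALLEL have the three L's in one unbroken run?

Treat the 3 copies of L as a single block. The multiset to arrange is then {LLL, A, A, E, P, R}, 6 items in all.
That gives (6)!/(2!) = 360 arrangements.

360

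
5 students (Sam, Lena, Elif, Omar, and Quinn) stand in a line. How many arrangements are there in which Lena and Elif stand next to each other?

48

Glue Lena and Elif into one block (2 internal orders), leaving 4 units to arrange in a row.
That gives 2 × 4! = 2 × 24 = 48.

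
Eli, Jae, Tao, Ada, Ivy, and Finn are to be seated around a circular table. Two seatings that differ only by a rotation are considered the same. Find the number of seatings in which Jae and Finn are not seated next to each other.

All circular seatings of 6 people number (5)! = 120.
Seatings with Jae beside Finn: treat them as a block with 2 internal orders, giving 2 × (4)! = 48.
Subtracting, 120 − 48 = 72.

72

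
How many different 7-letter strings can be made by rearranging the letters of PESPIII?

PESPIII has 7 letters with I appearing 3 times and P appearing twice.
So there are 7! / (3!·2!) = 420 distinguishable arrangements.

420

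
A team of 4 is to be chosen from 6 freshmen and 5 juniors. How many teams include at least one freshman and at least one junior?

Unrestricted: C(11,4) = 330 ways to pick any 4 of the 11.
Selections missing a whole group: no freshmen → C(5,4) = 5; no juniors → C(6,4) = 15.
Both groups omitted at once is impossible, so 330 − 20 = 310.

310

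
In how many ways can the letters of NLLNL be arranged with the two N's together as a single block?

Treat the 2 copies of N as a single block. The multiset to arrange is then {NN, L, L, L}, 4 items in all.
That gives (4)!/(3!) = 4 arrangements.

4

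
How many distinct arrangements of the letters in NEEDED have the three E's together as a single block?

12

Treat the 3 copies of E as a single block. The multiset to arrange is then {EEE, D, D, N}, 4 items in all.
That gives (4)!/(2!) = 12 arrangements.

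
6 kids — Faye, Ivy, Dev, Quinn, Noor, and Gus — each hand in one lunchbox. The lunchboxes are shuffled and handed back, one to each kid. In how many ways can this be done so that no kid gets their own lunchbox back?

265

Count assignments avoiding every fixed point. For any j of the 6 kids fixed to their own lunchbox, the other 6−j can be arranged in (6−j)! ways.
By inclusion–exclusion this is Σ_{j=0}^{6} (−1)^j C(6,j)·(6−j)!.
Computing: 720 − 720 + 360 − 120 + 30 − 6 + 1 = 265.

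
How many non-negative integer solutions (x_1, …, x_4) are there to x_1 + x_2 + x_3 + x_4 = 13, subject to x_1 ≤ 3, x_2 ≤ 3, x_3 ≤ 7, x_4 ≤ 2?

By stars and bars, unrestricted non-negative solutions to x_1+…+x_4 = 13 number C(13+3,3) = 560.
Subtract solutions that violate a single cap (substitute x_i' = x_i − (cap_i+1)): x_1 ≥ 4 gives C(12,3) = 220; x_2 ≥ 4 gives C(12,3) = 220; x_3 ≥ 8 gives C(8,3) = 56; x_4 ≥ 3 gives C(13,3) = 286. Together 782.
Add back pairs where two caps are both exceeded: 56 + 4 + 84 + 4 + 84 + 10 = 242.
Subtract triples: 0 + 10 + 0 + 0 = 10.
By inclusion–exclusion the count is 560 − 782 + 242 − 10 = 10.

10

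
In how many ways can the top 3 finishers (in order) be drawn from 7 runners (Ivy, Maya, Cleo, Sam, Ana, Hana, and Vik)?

210

There are 7 choices for 1st place, 6 for 2nd, and 5 for 3rd.
That gives 7 × 6 × 5 = 210.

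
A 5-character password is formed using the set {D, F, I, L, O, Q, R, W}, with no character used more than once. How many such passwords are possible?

6720

Choose and order 5 of the 8 symbols: the first character has 8 options, the next 7, and so on down to 4.
That product is 8 × 7 × 6 × 5 × 4 = 6720.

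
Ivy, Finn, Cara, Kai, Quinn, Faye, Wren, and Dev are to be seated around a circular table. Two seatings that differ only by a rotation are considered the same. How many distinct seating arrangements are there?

5040

Seat Ivy anywhere (absorbing the rotational symmetry), then permute the other 7: (7)! = 5040.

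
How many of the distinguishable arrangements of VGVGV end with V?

Fix V in the last position and arrange the remaining 4 letters.
Those 4 letters have G appearing twice and V appearing twice, giving (4)!/(2!·2!) = 6.

6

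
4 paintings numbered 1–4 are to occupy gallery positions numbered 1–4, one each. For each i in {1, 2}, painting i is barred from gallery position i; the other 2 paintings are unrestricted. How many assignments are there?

14

Let Aᵢ (for i ∈ {1, 2}) be the placements that put painting i in its forbidden gallery position. Any j of these fix j positions, leaving (4−j)! ways to fill the rest, and there are C(2,j) ways to pick which j.
By inclusion–exclusion, the number of valid placements is Σ_{j=0}^{2} (−1)^j C(2,j)·(4−j)!.
Computing: 24 − 12 + 2 = 14.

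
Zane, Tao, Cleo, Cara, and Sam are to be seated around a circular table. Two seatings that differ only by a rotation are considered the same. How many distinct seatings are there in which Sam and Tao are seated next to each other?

12

Glue Sam and Tao into a block (2 internal orders). Seating 4 units around a circle gives (3)! arrangements.
So 2 × (3)! = 2 × 6 = 12.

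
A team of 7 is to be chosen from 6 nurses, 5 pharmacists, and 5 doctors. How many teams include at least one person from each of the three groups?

With no constraint there are C(16,7) = 11440 possible selections.
Selections missing a whole group: no nurses → C(10,7) = 120; no pharmacists → C(11,7) = 330; no doctors → C(11,7) = 330.
Add back selections omitting two groups (i.e. drawn from a single group): C(6,7) + C(5,7) + C(5,7) = 0.
By inclusion–exclusion: 11440 − 780 + 0 = 10660.

10660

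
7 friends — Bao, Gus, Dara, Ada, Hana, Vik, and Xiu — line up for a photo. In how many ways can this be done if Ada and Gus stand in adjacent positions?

1440

Treat {Ada, Gus} as a single unit. There are 6 units to order, and the pair itself can be ordered 2 ways.
So the count is 2·(6)! = 1440.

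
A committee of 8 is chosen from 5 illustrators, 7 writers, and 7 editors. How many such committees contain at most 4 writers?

Split by how many writers are chosen (0 through 4).
Sum: C(7,0)·C(12,8) + C(7,1)·C(12,7) + C(7,2)·C(12,6) + C(7,3)·C(12,5) + C(7,4)·C(12,4) = 495 + 5544 + 19404 + 27720 + 17325 = 70488.

70488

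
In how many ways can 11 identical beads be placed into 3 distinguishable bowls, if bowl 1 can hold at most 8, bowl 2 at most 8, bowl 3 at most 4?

38

Ignoring the caps, the number of non-negative solutions to x_1+…+x_3 = 11 is C(13,2) = 78.
Subtract solutions that violate a single cap (substitute x_i' = x_i − (cap_i+1)): x_1 ≥ 9 gives C(4,2) = 6; x_2 ≥ 9 gives C(4,2) = 6; x_3 ≥ 5 gives C(8,2) = 28. Together 40.
No two caps can be exceeded simultaneously, so the pair terms are all 0.
By inclusion–exclusion the count is 78 − 40 + 0 = 38.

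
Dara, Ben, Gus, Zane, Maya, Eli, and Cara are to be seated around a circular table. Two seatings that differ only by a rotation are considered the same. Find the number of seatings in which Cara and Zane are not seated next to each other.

480

All circular seatings of 7 people number (6)! = 720.
Those with Cara next to Zane: fuse the pair into one unit and seat 6 units around a circle — 2·(5)! = 240.
Subtracting, 720 − 240 = 480.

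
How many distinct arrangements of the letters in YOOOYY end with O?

With the last slot taken by O, it remains to arrange the other 5 letters (YOOYY).
Those 5 letters have O appearing twice and Y appearing 3 times, giving (5)!/(3!·2!) = 10.

10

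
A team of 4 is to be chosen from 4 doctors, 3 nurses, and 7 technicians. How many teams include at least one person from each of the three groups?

462

Unrestricted: C(14,4) = 1001 ways to pick any 4 of the 14.
Selections missing a whole group: no doctors → C(10,4) = 210; no nurses → C(11,4) = 330; no technicians → C(7,4) = 35.
Add back selections omitting two groups (i.e. drawn from a single group): C(4,4) + C(3,4) + C(7,4) = 36.
By inclusion–exclusion: 1001 − 575 + 36 = 462.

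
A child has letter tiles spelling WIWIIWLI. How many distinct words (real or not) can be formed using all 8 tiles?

280

WIWIIWLI has 8 letters with I appearing 4 times and W appearing 3 times.
The number of distinct arrangements is 8!/(4!·3!) = 40320/144 = 280.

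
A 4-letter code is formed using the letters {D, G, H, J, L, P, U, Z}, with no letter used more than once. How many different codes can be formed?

1680

This is a permutation of 4 out of 8: P(8,4) = 8!/4!.
8 × 7 × 6 × 5 = 1680.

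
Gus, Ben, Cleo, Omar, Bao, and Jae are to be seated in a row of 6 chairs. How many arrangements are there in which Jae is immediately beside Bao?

240

Treat {Jae, Bao} as a single unit. There are 5 units to order, and the pair itself can be ordered 2 ways.
That gives 2 × 5! = 2 × 120 = 240.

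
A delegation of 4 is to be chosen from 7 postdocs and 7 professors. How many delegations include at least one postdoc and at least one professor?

Total 4-person selections from all 14: C(14,4) = 1001.
Subtract selections that omit an entire group: no postdocs → C(7,4) = 35; no professors → C(7,4) = 35.
Both groups omitted at once is impossible, so 1001 − 70 = 931.

931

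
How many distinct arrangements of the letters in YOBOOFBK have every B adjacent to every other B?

840

Treat the 2 copies of B as a single block. The multiset to arrange is then {BB, F, K, O, O, O, Y}, 7 items in all.
That gives (7)!/(3!) = 840 arrangements.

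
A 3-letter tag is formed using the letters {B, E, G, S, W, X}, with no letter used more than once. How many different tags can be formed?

120

Choose and order 3 of the 6 symbols: the first letter has 6 options, the next 5, then 4.
6 × 5 × 4 = 120.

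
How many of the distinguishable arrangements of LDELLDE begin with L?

Fix L in the first position and arrange the remaining 6 letters.
Those 6 letters have D appearing twice, E appearing twice, and L appearing twice, giving (6)!/(2!·2!·2!) = 90.

90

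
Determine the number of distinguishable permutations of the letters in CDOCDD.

60

The 6 letters of CDOCDD have repeats: C appearing twice and D appearing 3 times.
The number of distinct arrangements is 6!/(3!·2!) = 720/12 = 60.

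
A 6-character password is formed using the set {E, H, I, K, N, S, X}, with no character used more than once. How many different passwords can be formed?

This is a permutation of 6 out of 7: P(7,6) = 7!/1!.
That product is 7 × 6 × 5 × 4 × 3 × 2 = 5040.

5040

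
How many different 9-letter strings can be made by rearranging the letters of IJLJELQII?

IJLJELQII has 9 letters with I appearing 3 times, J appearing twice, and L appearing twice.
Dividing 9! = 362880 by 3!·2!·2! = 24 for the repeated letters gives 15120.

15120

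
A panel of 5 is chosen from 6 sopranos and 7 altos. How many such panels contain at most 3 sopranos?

1176

Split by how many sopranos are chosen (0 through 3).
Sum: C(6,0)·C(7,5) + C(6,1)·C(7,4) + C(6,2)·C(7,3) + C(6,3)·C(7,2) = 21 + 210 + 525 + 420 = 1176.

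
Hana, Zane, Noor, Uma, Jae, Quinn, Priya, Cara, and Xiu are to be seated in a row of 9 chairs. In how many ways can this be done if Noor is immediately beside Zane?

Treat {Noor, Zane} as a single unit. There are 8 units to order, and the pair itself can be ordered 2 ways.
That gives 2 × 8! = 2 × 40320 = 80640.

80640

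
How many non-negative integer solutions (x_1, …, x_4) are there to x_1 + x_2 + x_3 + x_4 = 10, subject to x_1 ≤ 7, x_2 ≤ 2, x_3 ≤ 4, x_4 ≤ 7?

Ignoring the caps, the number of non-negative solutions to x_1+…+x_4 = 10 is C(13,3) = 286.
Subtract solutions that violate a single cap (substitute x_i' = x_i − (cap_i+1)): x_1 ≥ 8 gives C(5,3) = 10; x_2 ≥ 3 gives C(10,3) = 120; x_3 ≥ 5 gives C(8,3) = 56; x_4 ≥ 8 gives C(5,3) = 10. Together 196.
Add back pairs where two caps are both exceeded: 0 + 0 + 0 + 10 + 0 + 0 = 10.
By inclusion–exclusion the count is 286 − 196 + 10 = 100.

100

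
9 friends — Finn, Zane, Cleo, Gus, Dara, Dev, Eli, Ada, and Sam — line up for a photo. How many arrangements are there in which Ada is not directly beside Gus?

Of the 9! = 362880 arrangements, those with Ada and Gus adjacent number 2 × 8! = 80640 (treat the pair as a block with 2 internal orders).
So 362880 − 80640 = 282240 arrangements keep them apart.

282240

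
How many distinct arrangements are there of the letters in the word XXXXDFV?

210

Letter multiplicities in XXXXDFV: D×1, F×1, V×1, X×4.
So there are 7! / (4!) = 210 distinguishable arrangements.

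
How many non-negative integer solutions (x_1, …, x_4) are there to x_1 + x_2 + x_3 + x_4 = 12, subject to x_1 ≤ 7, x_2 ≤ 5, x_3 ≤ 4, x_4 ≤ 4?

114

Without the upper bounds there are C(15,3) = 455 ways to split 12 among 4 variables.
Subtract solutions that violate a single cap (substitute x_i' = x_i − (cap_i+1)): x_1 ≥ 8 gives C(7,3) = 35; x_2 ≥ 6 gives C(9,3) = 84; x_3 ≥ 5 gives C(10,3) = 120; x_4 ≥ 5 gives C(10,3) = 120. Together 359.
Add back pairs where two caps are both exceeded: 0 + 0 + 0 + 4 + 4 + 10 = 18.
By inclusion–exclusion the count is 455 − 359 + 18 = 114.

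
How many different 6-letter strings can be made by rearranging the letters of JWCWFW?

JWCWFW has 6 letters with W appearing 3 times.
The number of distinct arrangements is 6!/(3!) = 720/6 = 120.

120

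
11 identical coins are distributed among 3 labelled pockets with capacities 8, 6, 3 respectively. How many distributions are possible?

Ignoring the caps, the number of non-negative solutions to x_1+…+x_3 = 11 is C(13,2) = 78.
Subtract solutions that violate a single cap (substitute x_i' = x_i − (cap_i+1)): x_1 ≥ 9 gives C(4,2) = 6; x_2 ≥ 7 gives C(6,2) = 15; x_3 ≥ 4 gives C(9,2) = 36. Together 57.
Add back pairs where two caps are both exceeded: 0 + 0 + 1 = 1.
By inclusion–exclusion the count is 78 − 57 + 1 = 22.

22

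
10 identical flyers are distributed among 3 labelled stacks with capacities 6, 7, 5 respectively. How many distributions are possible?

Ignoring the caps, the number of non-negative solutions to x_1+…+x_3 = 10 is C(12,2) = 66.
Subtract solutions that violate a single cap (substitute x_i' = x_i − (cap_i+1)): x_1 ≥ 7 gives C(5,2) = 10; x_2 ≥ 8 gives C(4,2) = 6; x_3 ≥ 6 gives C(6,2) = 15. Together 31.
No two caps can be exceeded simultaneously, so the pair terms are all 0.
By inclusion–exclusion the count is 66 − 31 + 0 = 35.

35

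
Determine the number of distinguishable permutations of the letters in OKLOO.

20

OKLOO has 5 letters with O appearing 3 times.
The number of distinct arrangements is 5!/(3!) = 120/6 = 20.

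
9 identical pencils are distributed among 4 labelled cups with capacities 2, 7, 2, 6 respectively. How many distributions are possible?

Ignoring the caps, the number of non-negative solutions to x_1+…+x_4 = 9 is C(12,3) = 220.
Subtract solutions that violate a single cap (substitute x_i' = x_i − (cap_i+1)): x_1 ≥ 3 gives C(9,3) = 84; x_2 ≥ 8 gives C(4,3) = 4; x_3 ≥ 3 gives C(9,3) = 84; x_4 ≥ 7 gives C(5,3) = 10. Together 182.
Add back pairs where two caps are both exceeded: 0 + 20 + 0 + 0 + 0 + 0 = 20.
By inclusion–exclusion the count is 220 − 182 + 20 = 58.

58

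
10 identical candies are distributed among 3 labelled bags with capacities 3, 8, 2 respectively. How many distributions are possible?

By stars and bars, unrestricted non-negative solutions to x_1+…+x_3 = 10 number C(10+2,2) = 66.
Subtract solutions that violate a single cap (substitute x_i' = x_i − (cap_i+1)): x_1 ≥ 4 gives C(8,2) = 28; x_2 ≥ 9 gives C(3,2) = 3; x_3 ≥ 3 gives C(9,2) = 36. Together 67.
Add back pairs where two caps are both exceeded: 0 + 10 + 0 = 10.
By inclusion–exclusion the count is 66 − 67 + 10 = 9.

9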